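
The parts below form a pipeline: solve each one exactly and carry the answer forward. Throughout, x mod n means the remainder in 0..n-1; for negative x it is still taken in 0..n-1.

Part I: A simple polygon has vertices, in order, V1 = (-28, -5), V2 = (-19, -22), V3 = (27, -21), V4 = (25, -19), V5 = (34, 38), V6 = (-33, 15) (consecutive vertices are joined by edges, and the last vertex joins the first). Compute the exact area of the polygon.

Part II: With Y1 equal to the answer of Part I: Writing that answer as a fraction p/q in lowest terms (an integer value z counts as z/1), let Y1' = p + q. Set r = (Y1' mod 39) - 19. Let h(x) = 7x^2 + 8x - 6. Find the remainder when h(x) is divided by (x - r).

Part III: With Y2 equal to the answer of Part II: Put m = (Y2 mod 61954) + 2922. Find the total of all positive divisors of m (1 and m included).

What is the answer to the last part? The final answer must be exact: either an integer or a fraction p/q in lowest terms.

10416

Part I: cross terms: (-28*-22 - -19*-5)=521, (-19*-21 - 27*-22)=993, (27*-19 - 25*-21)=12, (25*38 - 34*-19)=1596, (34*15 - -33*38)=1764, (-33*-5 - -28*15)=585; twice the area = |5471| = 5471; area = 5471/2; answer 5471/2
Part II: Y1 = 5471/2; threaded value p + q = 5473; r = -6; remainder = value at the root: 7*(-6)^2 + 8*(-6)^1 - 6 = (252) + (-48) + (-6) = 198; answer 198
Part III: Y2 = 198; m = 3120; 3120 = 2^4 * 3 * 5 * 13; sigma = (1 + 2 + 4 + 8 + 16) * (1 + 3) * (1 + 5) * (1 + 13) = 31 * 4 * 6 * 14 = 10416; answer 10416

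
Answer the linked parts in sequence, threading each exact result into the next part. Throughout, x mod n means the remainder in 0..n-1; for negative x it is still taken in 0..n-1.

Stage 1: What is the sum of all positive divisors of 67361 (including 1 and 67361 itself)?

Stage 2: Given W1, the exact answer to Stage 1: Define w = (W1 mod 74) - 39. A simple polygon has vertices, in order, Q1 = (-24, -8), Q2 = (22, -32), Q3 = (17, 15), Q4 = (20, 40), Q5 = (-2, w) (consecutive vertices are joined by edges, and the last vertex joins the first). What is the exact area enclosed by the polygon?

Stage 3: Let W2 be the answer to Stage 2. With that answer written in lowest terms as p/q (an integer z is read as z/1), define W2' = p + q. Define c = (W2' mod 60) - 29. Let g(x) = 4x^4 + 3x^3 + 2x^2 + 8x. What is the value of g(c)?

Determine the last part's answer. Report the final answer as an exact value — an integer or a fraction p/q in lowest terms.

Stage 1: 67361 = 7 * 9623; sigma = (1 + 7) * (1 + 9623) = 8 * 9624 = 76992; answer 76992
Stage 2: W1 = 76992; w = -7; cross terms: (-24*-32 - 22*-8)=944, (22*15 - 17*-32)=874, (17*40 - 20*15)=380, (20*-7 - -2*40)=-60, (-2*-8 - -24*-7)=-152; twice the area = |1986| = 1986; area = 993; answer 993
Stage 3: W2 = 993; threaded value p + q = 994; c = 5; 4*(5)^4 + 3*(5)^3 + 2*(5)^2 + 8*(5)^1 = (2500) + (375) + (50) + (40) = 2965; answer 2965

2965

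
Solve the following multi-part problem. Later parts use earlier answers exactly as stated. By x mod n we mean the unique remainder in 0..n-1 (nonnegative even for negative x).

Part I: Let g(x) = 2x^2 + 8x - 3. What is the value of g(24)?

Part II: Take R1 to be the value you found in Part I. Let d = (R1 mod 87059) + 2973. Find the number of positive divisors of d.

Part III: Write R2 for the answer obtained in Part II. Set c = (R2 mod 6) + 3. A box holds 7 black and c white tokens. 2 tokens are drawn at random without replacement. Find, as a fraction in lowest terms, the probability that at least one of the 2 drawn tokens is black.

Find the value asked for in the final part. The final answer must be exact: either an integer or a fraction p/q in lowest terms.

28/33

Part I: 2*(24)^2 + 8*(24)^1 - 3 = (1152) + (192) + (-3) = 1341; answer 1341
Part II: R1 = 1341; d = 4314; 4314 = 2 * 3 * 719; number of divisors = (1+1) * (1+1) * (1+1) = 8; answer 8
Part III: R2 = 8; c = 5; total draws C(12,2) = 66; complement C(5,2) = 10; favorable 66 - 10 = 56; P = 28/33; answer 28/33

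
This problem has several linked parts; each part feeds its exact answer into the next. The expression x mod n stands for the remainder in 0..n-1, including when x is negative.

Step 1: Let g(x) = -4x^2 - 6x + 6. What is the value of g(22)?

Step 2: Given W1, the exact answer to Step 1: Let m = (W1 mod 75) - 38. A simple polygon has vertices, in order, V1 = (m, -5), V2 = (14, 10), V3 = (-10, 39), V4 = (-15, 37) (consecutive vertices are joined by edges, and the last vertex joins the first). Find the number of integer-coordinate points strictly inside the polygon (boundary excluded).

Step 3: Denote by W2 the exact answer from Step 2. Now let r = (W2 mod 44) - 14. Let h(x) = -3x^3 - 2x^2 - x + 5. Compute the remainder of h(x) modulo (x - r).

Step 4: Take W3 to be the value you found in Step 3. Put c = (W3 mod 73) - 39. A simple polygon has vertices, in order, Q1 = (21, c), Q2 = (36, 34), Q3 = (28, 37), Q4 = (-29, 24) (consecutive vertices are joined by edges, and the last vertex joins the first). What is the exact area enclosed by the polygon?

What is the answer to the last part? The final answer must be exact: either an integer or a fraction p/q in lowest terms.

1685/2

Step 1: -4*(22)^2 - 6*(22)^1 + 6 = (-1936) + (-132) + (6) = -2062; answer -2062
Step 2: W1 = -2062; m = 0; cross terms: (0*10 - 14*-5)=70, (14*39 - -10*10)=646, (-10*37 - -15*39)=215, (-15*-5 - 0*37)=75; twice the area = |1006| = 1006; area = 503; boundary points = 1 + 1 + 1 + 3 = 6; strictly interior points = area - boundary/2 + 1 = 501; answer 501
Step 3: W2 = 501; r = 3; remainder = value at the root: -3*(3)^3 - 2*(3)^2 - 1*(3)^1 + 5 = (-81) + (-18) + (-3) + (5) = -97; answer -97
Step 4: W3 = -97; c = 10; cross terms: (21*34 - 36*10)=354, (36*37 - 28*34)=380, (28*24 - -29*37)=1745, (-29*10 - 21*24)=-794; twice the area = |1685| = 1685; area = 1685/2; answer 1685/2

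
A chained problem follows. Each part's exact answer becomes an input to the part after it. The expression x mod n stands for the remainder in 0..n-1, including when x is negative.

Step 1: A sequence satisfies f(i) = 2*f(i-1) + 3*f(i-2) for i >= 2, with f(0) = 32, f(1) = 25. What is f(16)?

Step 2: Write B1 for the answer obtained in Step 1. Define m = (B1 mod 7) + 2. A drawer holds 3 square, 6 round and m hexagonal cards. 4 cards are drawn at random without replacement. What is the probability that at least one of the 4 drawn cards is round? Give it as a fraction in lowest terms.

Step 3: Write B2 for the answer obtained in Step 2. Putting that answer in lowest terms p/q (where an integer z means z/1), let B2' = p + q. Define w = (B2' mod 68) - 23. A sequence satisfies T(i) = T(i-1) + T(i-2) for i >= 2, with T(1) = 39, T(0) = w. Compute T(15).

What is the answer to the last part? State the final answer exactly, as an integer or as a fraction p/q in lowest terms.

Step 1: f(2) = 2*(25) + 3*(32) = 146; iterating: f(2)=146, f(3)=367, f(4)=1172, f(5)=3445, f(6)=10406, f(7)=31147, f(8)=93512, f(9)=280465, f(10)=841466, f(11)=2524327, f(12)=7573052, f(13)=22719085, f(14)=68157326, f(15)=204471907, f(16)=613415792; answer 613415792
Step 2: B1 = 613415792; m = 5; total draws C(14,4) = 1001; complement C(8,4) = 70; favorable 1001 - 70 = 931; P = 133/143; answer 133/143
Step 3: B2 = 133/143; threaded value p + q = 276; w = -19; T(2) = 1*(39) + 1*(-19) = 20; iterating: T(2)=20, T(3)=59, T(4)=79, T(5)=138, T(6)=217, T(7)=355, T(8)=572, T(9)=927, T(10)=1499, T(11)=2426, T(12)=3925, T(13)=6351, T(14)=10276, T(15)=16627; answer 16627

16627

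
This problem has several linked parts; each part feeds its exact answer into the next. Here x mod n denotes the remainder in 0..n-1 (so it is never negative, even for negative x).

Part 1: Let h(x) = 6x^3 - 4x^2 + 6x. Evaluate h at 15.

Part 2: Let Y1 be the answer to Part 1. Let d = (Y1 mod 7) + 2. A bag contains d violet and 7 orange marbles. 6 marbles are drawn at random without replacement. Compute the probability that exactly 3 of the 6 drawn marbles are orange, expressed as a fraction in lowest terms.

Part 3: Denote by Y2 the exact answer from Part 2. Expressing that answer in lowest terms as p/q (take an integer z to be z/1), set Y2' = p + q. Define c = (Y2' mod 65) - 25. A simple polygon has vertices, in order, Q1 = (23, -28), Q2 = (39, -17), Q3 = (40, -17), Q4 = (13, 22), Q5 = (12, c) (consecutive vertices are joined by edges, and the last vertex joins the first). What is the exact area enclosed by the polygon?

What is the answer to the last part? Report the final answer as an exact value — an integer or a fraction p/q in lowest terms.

Part 1: 6*(15)^3 - 4*(15)^2 + 6*(15)^1 = (20250) + (-900) + (90) = 19440; answer 19440
Part 2: Y1 = 19440; d = 3; total draws C(10,6) = 210; favorable C(7,3)*C(3,3) = 35; P = 1/6; answer 1/6
Part 3: Y2 = 1/6; threaded value p + q = 7; c = -18; cross terms: (23*-17 - 39*-28)=701, (39*-17 - 40*-17)=17, (40*22 - 13*-17)=1101, (13*-18 - 12*22)=-498, (12*-28 - 23*-18)=78; twice the area = |1399| = 1399; area = 1399/2; answer 1399/2

1399/2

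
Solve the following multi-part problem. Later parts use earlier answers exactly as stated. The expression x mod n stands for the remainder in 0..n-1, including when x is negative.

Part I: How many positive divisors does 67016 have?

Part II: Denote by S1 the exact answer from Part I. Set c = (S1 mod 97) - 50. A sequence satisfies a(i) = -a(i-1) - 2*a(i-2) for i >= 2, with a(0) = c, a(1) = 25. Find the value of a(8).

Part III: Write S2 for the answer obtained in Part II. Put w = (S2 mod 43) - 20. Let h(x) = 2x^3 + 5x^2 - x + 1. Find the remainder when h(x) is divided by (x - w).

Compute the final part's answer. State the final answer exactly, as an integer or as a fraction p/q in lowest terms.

Part I: 67016 = 2^3 * 8377; number of divisors = (3+1) * (1+1) = 8; answer 8
Part II: S1 = 8; c = -42; a(2) = -1*(25) - 2*(-42) = 59; iterating: a(2)=59, a(3)=-109, a(4)=-9, a(5)=227, a(6)=-209, a(7)=-245, a(8)=663; answer 663
Part III: S2 = 663; w = -2; remainder = value at the root: 2*(-2)^3 + 5*(-2)^2 - 1*(-2)^1 + 1 = (-16) + (20) + (2) + (1) = 7; answer 7

7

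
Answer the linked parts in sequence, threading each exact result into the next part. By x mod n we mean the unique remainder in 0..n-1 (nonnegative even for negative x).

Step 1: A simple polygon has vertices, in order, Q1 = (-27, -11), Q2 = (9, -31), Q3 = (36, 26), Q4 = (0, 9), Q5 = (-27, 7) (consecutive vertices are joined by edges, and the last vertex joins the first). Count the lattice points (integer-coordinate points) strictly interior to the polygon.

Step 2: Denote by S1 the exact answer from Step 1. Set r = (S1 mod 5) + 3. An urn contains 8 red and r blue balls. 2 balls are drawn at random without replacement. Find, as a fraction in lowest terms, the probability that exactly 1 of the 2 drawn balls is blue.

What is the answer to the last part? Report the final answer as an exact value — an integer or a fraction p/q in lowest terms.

Step 1: cross terms: (-27*-31 - 9*-11)=936, (9*26 - 36*-31)=1350, (36*9 - 0*26)=324, (0*7 - -27*9)=243, (-27*-11 - -27*7)=486; twice the area = |3339| = 3339; area = 3339/2; boundary points = 4 + 3 + 1 + 1 + 18 = 27; strictly interior points = area - boundary/2 + 1 = 1657; answer 1657
Step 2: S1 = 1657; r = 5; total draws C(13,2) = 78; favorable C(5,1)*C(8,1) = 40; P = 20/39; answer 20/39

20/39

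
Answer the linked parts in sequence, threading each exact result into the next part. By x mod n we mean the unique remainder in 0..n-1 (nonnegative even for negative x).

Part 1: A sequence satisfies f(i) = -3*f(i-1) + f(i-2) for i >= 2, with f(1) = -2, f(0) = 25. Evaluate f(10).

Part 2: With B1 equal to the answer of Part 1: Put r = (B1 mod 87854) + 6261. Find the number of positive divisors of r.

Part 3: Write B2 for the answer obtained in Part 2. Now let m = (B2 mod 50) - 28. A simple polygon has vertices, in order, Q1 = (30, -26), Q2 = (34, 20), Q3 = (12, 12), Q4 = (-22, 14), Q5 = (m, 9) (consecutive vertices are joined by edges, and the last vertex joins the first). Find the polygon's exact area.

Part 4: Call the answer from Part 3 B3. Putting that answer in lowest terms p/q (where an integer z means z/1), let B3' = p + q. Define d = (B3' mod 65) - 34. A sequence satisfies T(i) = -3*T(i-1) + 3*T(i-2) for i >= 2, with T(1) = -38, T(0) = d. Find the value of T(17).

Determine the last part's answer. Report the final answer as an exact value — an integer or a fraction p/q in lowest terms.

Part 1: f(2) = -3*(-2) + 1*(25) = 31; iterating: f(2)=31, f(3)=-95, f(4)=316, f(5)=-1043, f(6)=3445, f(7)=-11378, f(8)=37579, f(9)=-124115, f(10)=409924; answer 409924
Part 2: B1 = 409924; r = 64769; 64769 = 239 * 271; number of divisors = (1+1) * (1+1) = 4; answer 4
Part 3: B2 = 4; m = -24; cross terms: (30*20 - 34*-26)=1484, (34*12 - 12*20)=168, (12*14 - -22*12)=432, (-22*9 - -24*14)=138, (-24*-26 - 30*9)=354; twice the area = |2576| = 2576; area = 1288; answer 1288
Part 4: B3 = 1288; threaded value p + q = 1289; d = 20; T(2) = -3*(-38) + 3*(20) = 174; iterating: T(2)=174, T(3)=-636, T(4)=2430, T(5)=-9198, T(6)=34884, T(7)=-132246, T(8)=501390, T(9)=-1900908, T(10)=7206894, T(11)=-27323406, T(12)=103590900, T(13)=-392742918, T(14)=1489001454, T(15)=-5645233116, T(16)=21402703710, T(17)=-81143810478; answer -81143810478

-81143810478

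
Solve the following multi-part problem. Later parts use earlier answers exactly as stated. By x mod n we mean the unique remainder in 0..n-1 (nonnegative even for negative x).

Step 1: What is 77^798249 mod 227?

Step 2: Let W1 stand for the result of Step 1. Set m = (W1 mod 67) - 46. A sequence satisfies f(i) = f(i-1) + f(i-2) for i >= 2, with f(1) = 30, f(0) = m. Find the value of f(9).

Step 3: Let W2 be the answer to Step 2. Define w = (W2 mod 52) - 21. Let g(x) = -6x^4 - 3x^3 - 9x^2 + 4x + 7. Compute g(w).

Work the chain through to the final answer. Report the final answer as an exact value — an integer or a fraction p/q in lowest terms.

-491

Step 1: squarings mod 227: 77^1=77, 77^2=27, 77^4=48, 77^8=34, 77^16=21, 77^32=214, 77^64=169, 77^128=186, 77^256=92, 77^512=65, 77^1024=139, 77^2048=26, 77^4096=222, 77^8192=25, 77^16384=171, 77^32768=185, 77^65536=175, 77^131072=207, 77^262144=173, 77^524288=192; 77^798249 = 77^1 * 77^8 * 77^32 * 77^512 * 77^1024 * 77^2048 * 77^8192 * 77^262144 * 77^524288 = 28 (mod 227); answer 28
Step 2: W1 = 28; m = -18; f(2) = 1*(30) + 1*(-18) = 12; iterating: f(2)=12, f(3)=42, f(4)=54, f(5)=96, f(6)=150, f(7)=246, f(8)=396, f(9)=642; answer 642
Step 3: W2 = 642; w = -3; -6*(-3)^4 - 3*(-3)^3 - 9*(-3)^2 + 4*(-3)^1 + 7 = (-486) + (81) + (-81) + (-12) + (7) = -491; answer -491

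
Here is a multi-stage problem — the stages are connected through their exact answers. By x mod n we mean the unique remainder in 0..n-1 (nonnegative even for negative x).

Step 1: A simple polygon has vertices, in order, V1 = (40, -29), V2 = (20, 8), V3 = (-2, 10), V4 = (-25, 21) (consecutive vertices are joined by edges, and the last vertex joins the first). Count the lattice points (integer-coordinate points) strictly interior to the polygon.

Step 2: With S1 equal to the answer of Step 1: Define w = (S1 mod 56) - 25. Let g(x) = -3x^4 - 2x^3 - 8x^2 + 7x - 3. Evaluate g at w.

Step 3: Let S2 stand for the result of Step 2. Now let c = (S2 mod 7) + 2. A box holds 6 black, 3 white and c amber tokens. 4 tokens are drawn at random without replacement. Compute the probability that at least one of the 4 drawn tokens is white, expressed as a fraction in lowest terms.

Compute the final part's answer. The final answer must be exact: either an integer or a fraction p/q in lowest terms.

197/340

Step 1: cross terms: (40*8 - 20*-29)=900, (20*10 - -2*8)=216, (-2*21 - -25*10)=208, (-25*-29 - 40*21)=-115; twice the area = |1209| = 1209; area = 1209/2; boundary points = 1 + 2 + 1 + 5 = 9; strictly interior points = area - boundary/2 + 1 = 601; answer 601
Step 2: S1 = 601; w = 16; -3*(16)^4 - 2*(16)^3 - 8*(16)^2 + 7*(16)^1 - 3 = (-196608) + (-8192) + (-2048) + (112) + (-3) = -206739; answer -206739
Step 3: S2 = -206739; c = 8; total draws C(17,4) = 2380; complement C(14,4) = 1001; favorable 2380 - 1001 = 1379; P = 197/340; answer 197/340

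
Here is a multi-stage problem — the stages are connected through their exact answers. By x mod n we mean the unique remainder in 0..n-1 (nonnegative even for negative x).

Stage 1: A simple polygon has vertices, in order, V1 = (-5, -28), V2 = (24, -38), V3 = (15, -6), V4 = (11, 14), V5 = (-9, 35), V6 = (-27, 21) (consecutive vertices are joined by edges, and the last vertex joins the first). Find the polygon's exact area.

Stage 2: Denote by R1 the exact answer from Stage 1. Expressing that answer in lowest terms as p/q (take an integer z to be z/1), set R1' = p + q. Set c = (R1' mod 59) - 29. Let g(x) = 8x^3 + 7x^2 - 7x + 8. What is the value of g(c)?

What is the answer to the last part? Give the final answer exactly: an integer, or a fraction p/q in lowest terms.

Stage 1: cross terms: (-5*-38 - 24*-28)=862, (24*-6 - 15*-38)=426, (15*14 - 11*-6)=276, (11*35 - -9*14)=511, (-9*21 - -27*35)=756, (-27*-28 - -5*21)=861; twice the area = |3692| = 3692; area = 1846; answer 1846
Stage 2: R1 = 1846; threaded value p + q = 1847; c = -11; 8*(-11)^3 + 7*(-11)^2 - 7*(-11)^1 + 8 = (-10648) + (847) + (77) + (8) = -9716; answer -9716

-9716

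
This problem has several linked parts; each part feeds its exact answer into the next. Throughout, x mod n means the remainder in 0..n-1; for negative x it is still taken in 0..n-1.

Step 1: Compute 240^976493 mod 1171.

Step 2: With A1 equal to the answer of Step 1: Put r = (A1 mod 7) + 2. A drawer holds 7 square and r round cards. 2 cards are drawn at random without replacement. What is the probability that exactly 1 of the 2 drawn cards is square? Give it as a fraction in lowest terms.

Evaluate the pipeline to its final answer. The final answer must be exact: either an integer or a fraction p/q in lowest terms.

7/18

Step 1: squarings mod 1171: 240^1=240, 240^2=221, 240^4=830, 240^8=352, 240^16=949, 240^32=102, 240^64=1036, 240^128=660, 240^256=1159, 240^512=144, 240^1024=829, 240^2048=1035, 240^4096=931, 240^8192=221, 240^16384=830, 240^32768=352, 240^65536=949, 240^131072=102, 240^262144=1036, 240^524288=660; 240^976493 = 240^1 * 240^4 * 240^8 * 240^32 * 240^64 * 240^512 * 240^1024 * 240^8192 * 240^16384 * 240^32768 * 240^131072 * 240^262144 * 240^524288 = 511 (mod 1171); answer 511
Step 2: A1 = 511; r = 2; total draws C(9,2) = 36; favorable C(7,1)*C(2,1) = 14; P = 7/18; answer 7/18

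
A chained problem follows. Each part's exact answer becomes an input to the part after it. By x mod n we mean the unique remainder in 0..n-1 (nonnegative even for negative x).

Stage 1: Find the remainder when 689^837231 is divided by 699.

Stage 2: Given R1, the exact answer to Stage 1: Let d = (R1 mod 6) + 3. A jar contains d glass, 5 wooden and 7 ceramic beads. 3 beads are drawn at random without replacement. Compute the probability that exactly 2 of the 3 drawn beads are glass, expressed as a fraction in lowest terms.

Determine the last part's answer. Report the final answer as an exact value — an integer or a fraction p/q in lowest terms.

28/95

Stage 1: squarings mod 699: 689^1=689, 689^2=100, 689^4=214, 689^8=361, 689^16=307, 689^32=583, 689^64=175, 689^128=568, 689^256=385, 689^512=37, 689^1024=670, 689^2048=142, 689^4096=592, 689^8192=265, 689^16384=325, 689^32768=76, 689^65536=184, 689^131072=304, 689^262144=148, 689^524288=235; 689^837231 = 689^1 * 689^2 * 689^4 * 689^8 * 689^32 * 689^64 * 689^512 * 689^1024 * 689^16384 * 689^32768 * 689^262144 * 689^524288 = 275 (mod 699); answer 275
Stage 2: R1 = 275; d = 8; total draws C(20,3) = 1140; favorable C(8,2)*C(12,1) = 336; P = 28/95; answer 28/95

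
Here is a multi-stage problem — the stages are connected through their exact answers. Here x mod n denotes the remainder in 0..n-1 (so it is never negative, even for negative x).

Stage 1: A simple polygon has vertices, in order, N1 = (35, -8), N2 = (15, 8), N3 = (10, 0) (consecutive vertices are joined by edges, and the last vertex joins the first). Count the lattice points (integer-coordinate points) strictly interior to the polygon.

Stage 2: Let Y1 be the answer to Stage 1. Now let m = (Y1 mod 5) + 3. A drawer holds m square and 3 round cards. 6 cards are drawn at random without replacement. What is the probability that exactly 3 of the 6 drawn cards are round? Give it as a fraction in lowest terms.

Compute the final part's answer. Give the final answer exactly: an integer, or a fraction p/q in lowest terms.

5/21

Stage 1: cross terms: (35*8 - 15*-8)=400, (15*0 - 10*8)=-80, (10*-8 - 35*0)=-80; twice the area = |240| = 240; area = 120; boundary points = 4 + 1 + 1 = 6; strictly interior points = area - boundary/2 + 1 = 118; answer 118
Stage 2: Y1 = 118; m = 6; total draws C(9,6) = 84; favorable C(3,3)*C(6,3) = 20; P = 5/21; answer 5/21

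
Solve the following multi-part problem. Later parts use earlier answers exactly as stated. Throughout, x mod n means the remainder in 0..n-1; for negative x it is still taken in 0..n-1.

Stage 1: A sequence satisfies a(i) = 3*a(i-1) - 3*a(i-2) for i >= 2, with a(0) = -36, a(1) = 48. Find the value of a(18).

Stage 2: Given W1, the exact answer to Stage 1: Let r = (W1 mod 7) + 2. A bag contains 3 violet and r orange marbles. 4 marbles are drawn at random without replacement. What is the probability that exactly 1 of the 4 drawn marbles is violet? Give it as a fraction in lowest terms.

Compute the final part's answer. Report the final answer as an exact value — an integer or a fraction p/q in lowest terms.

Stage 1: a(2) = 3*(48) - 3*(-36) = 252; iterating: a(2)=252, a(3)=612, a(4)=1080, a(5)=1404, a(6)=972, a(7)=-1296, a(8)=-6804, a(9)=-16524, a(10)=-29160, a(11)=-37908, a(12)=-26244, a(13)=34992, a(14)=183708, a(15)=446148, a(16)=787320, a(17)=1023516, a(18)=708588; answer 708588
Stage 2: W1 = 708588; r = 8; total draws C(11,4) = 330; favorable C(3,1)*C(8,3) = 168; P = 28/55; answer 28/55

28/55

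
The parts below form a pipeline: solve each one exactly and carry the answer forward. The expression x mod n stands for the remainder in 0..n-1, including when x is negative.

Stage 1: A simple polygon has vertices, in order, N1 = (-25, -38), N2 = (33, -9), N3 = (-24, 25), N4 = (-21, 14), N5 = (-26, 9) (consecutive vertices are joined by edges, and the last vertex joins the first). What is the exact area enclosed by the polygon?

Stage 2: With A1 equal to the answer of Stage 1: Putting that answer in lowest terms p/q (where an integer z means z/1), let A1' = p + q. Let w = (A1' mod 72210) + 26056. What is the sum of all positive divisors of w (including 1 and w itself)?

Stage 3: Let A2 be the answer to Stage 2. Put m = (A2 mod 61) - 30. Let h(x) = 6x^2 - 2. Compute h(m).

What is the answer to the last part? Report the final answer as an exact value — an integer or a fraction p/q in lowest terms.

Stage 1: cross terms: (-25*-9 - 33*-38)=1479, (33*25 - -24*-9)=609, (-24*14 - -21*25)=189, (-21*9 - -26*14)=175, (-26*-38 - -25*9)=1213; twice the area = |3665| = 3665; area = 3665/2; answer 3665/2
Stage 2: A1 = 3665/2; threaded value p + q = 3667; w = 29723; 29723 is prime, so its only divisors are 1 and 29723; sigma = 1 + 29723 = 29724; answer 29724
Stage 3: A2 = 29724; m = -13; 6*(-13)^2 - 2 = (1014) + (-2) = 1012; answer 1012

1012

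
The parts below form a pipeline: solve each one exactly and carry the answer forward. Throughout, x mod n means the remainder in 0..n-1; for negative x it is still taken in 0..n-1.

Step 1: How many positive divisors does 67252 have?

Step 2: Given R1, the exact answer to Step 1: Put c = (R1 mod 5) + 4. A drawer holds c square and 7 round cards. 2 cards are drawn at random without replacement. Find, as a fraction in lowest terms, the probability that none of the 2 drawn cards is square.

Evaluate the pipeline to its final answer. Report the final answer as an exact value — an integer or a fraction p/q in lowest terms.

Step 1: 67252 = 2^2 * 17 * 23 * 43; number of divisors = (2+1) * (1+1) * (1+1) * (1+1) = 24; answer 24
Step 2: R1 = 24; c = 8; total draws C(15,2) = 105; favorable C(7,2) = 21; P = 1/5; answer 1/5

1/5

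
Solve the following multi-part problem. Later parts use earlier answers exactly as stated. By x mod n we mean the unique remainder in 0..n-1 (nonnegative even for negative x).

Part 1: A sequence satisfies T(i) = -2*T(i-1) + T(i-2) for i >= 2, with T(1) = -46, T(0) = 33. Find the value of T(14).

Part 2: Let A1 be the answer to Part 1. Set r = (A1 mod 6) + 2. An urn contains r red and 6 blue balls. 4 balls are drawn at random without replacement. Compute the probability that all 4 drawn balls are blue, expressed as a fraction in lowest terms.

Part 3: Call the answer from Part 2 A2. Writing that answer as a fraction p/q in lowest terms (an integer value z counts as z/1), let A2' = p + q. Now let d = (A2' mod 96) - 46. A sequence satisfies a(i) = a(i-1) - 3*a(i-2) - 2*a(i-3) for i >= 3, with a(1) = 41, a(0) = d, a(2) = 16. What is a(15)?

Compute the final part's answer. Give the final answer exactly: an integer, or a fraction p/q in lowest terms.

-295309

Part 1: T(2) = -2*(-46) + 1*(33) = 125; iterating: T(2)=125, T(3)=-296, T(4)=717, T(5)=-1730, T(6)=4177, T(7)=-10084, T(8)=24345, T(9)=-58774, T(10)=141893, T(11)=-342560, T(12)=827013, T(13)=-1996586, T(14)=4820185; answer 4820185
Part 2: A1 = 4820185; r = 3; total draws C(9,4) = 126; favorable C(6,4) = 15; P = 5/42; answer 5/42
Part 3: A2 = 5/42; threaded value p + q = 47; d = 1; a(3) = 1*(16) - 3*(41) - 2*(1) = -109; iterating: a(3)=-109, a(4)=-239, a(5)=56, a(6)=991, a(7)=1301, a(8)=-1784, a(9)=-7669, a(10)=-4919, a(11)=21656, a(12)=51751, a(13)=-3379, a(14)=-201944, a(15)=-295309; answer -295309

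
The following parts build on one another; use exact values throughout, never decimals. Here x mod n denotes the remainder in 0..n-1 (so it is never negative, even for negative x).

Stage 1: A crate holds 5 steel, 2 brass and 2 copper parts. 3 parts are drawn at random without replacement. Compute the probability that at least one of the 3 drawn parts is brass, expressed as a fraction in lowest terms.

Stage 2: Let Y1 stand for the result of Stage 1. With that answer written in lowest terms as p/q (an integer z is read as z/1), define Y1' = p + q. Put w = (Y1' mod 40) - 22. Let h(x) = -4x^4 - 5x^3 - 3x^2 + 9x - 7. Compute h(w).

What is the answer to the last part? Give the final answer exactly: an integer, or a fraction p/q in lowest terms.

-250

Stage 1: total draws C(9,3) = 84; complement C(7,3) = 35; favorable 84 - 35 = 49; P = 7/12; answer 7/12
Stage 2: Y1 = 7/12; threaded value p + q = 19; w = -3; -4*(-3)^4 - 5*(-3)^3 - 3*(-3)^2 + 9*(-3)^1 - 7 = (-324) + (135) + (-27) + (-27) + (-7) = -250; answer -250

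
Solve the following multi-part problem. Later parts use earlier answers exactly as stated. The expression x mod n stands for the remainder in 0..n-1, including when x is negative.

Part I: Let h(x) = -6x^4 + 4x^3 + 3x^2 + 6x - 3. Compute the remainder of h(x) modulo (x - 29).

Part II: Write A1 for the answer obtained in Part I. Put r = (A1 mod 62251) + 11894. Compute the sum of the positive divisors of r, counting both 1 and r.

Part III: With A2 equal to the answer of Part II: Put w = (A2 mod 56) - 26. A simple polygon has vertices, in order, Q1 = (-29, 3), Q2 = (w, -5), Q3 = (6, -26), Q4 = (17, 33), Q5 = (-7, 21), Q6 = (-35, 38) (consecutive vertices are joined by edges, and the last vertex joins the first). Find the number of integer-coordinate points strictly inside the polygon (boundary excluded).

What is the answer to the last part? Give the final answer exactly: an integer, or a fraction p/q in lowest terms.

Part I: remainder = value at the root: -6*(29)^4 + 4*(29)^3 + 3*(29)^2 + 6*(29)^1 - 3 = (-4243686) + (97556) + (2523) + (174) + (-3) = -4143436; answer -4143436
Part II: A1 = -4143436; r = 39275; 39275 = 5^2 * 1571; sigma = (1 + 5 + 25) * (1 + 1571) = 31 * 1572 = 48732; answer 48732
Part III: A2 = 48732; w = -14; cross terms: (-29*-5 - -14*3)=187, (-14*-26 - 6*-5)=394, (6*33 - 17*-26)=640, (17*21 - -7*33)=588, (-7*38 - -35*21)=469, (-35*3 - -29*38)=997; twice the area = |3275| = 3275; area = 3275/2; boundary points = 1 + 1 + 1 + 12 + 1 + 1 = 17; strictly interior points = area - boundary/2 + 1 = 1630; answer 1630

1630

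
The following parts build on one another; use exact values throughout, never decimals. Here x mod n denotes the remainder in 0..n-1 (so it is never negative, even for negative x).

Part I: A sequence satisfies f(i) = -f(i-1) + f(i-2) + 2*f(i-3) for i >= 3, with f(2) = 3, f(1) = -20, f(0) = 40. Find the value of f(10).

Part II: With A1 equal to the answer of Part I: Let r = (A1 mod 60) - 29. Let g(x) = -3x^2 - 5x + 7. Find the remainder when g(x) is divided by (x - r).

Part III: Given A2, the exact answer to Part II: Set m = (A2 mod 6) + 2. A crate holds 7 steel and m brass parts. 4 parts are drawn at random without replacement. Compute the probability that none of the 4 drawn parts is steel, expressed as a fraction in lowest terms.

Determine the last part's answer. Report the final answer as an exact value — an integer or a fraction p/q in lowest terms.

Part I: f(3) = -1*(3) + 1*(-20) + 2*(40) = 57; iterating: f(3)=57, f(4)=-94, f(5)=157, f(6)=-137, f(7)=106, f(8)=71, f(9)=-239, f(10)=522; answer 522
Part II: A1 = 522; r = 13; remainder = value at the root: -3*(13)^2 - 5*(13)^1 + 7 = (-507) + (-65) + (7) = -565; answer -565
Part III: A2 = -565; m = 7; total draws C(14,4) = 1001; favorable C(7,4) = 35; P = 5/143; answer 5/143

5/143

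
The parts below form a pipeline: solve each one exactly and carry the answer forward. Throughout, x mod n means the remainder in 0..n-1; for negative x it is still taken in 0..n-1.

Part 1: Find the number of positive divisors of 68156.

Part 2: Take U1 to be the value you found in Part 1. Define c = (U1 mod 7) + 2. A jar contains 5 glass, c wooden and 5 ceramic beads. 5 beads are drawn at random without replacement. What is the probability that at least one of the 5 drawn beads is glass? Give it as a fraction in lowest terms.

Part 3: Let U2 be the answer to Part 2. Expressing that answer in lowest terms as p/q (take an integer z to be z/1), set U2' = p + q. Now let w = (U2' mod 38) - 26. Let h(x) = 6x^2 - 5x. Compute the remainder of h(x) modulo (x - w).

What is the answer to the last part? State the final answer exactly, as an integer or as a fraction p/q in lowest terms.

Part 1: 68156 = 2^2 * 11 * 1549; number of divisors = (2+1) * (1+1) * (1+1) = 12; answer 12
Part 2: U1 = 12; c = 7; total draws C(17,5) = 6188; complement C(12,5) = 792; favorable 6188 - 792 = 5396; P = 1349/1547; answer 1349/1547
Part 3: U2 = 1349/1547; threaded value p + q = 2896; w = -18; remainder = value at the root: 6*(-18)^2 - 5*(-18)^1 = (1944) + (90) = 2034; answer 2034

2034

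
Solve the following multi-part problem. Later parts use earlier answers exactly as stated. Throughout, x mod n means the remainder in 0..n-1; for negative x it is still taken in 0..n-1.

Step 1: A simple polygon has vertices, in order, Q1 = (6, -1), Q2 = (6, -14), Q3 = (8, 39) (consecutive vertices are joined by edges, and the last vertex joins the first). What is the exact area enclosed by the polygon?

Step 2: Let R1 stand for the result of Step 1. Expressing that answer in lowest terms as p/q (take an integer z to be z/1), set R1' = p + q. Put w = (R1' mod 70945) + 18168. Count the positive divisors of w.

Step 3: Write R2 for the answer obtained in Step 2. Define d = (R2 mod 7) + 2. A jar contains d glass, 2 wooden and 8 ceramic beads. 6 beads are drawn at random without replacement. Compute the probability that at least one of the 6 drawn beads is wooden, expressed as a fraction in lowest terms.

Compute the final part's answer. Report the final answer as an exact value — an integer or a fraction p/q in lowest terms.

Step 1: cross terms: (6*-14 - 6*-1)=-78, (6*39 - 8*-14)=346, (8*-1 - 6*39)=-242; twice the area = |26| = 26; area = 13; answer 13
Step 2: R1 = 13; threaded value p + q = 14; w = 18182; 18182 = 2 * 9091; number of divisors = (1+1) * (1+1) = 4; answer 4
Step 3: R2 = 4; d = 6; total draws C(16,6) = 8008; complement C(14,6) = 3003; favorable 8008 - 3003 = 5005; P = 5/8; answer 5/8

5/8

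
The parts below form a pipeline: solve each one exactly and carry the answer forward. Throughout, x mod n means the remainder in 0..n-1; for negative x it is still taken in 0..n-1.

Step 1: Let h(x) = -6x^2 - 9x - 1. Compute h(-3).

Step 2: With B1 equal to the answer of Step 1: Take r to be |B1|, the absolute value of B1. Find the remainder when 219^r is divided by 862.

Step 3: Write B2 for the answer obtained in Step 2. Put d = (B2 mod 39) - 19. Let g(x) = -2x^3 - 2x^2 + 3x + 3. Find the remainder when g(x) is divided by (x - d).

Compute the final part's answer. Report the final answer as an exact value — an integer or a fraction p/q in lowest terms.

Step 1: -6*(-3)^2 - 9*(-3)^1 - 1 = (-54) + (27) + (-1) = -28; answer -28
Step 2: B1 = -28; r = 28; squarings mod 862: 219^1=219, 219^2=551, 219^4=177, 219^8=297, 219^16=285; 219^28 = 219^4 * 219^8 * 219^16 = 605 (mod 862); answer 605
Step 3: B2 = 605; d = 1; remainder = value at the root: -2*(1)^3 - 2*(1)^2 + 3*(1)^1 + 3 = (-2) + (-2) + (3) + (3) = 2; answer 2

2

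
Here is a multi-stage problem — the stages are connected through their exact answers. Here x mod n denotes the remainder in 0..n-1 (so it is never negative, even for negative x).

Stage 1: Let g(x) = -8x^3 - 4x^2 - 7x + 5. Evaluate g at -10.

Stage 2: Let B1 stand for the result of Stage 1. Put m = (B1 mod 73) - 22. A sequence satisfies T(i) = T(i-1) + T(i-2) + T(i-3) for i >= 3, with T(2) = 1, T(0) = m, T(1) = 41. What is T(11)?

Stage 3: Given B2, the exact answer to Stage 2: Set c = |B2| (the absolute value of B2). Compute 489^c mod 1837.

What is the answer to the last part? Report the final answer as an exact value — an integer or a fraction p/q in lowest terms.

586

Stage 1: -8*(-10)^3 - 4*(-10)^2 - 7*(-10)^1 + 5 = (8000) + (-400) + (70) + (5) = 7675; answer 7675
Stage 2: B1 = 7675; m = -12; T(3) = 1*(1) + 1*(41) + 1*(-12) = 30; iterating: T(3)=30, T(4)=72, T(5)=103, T(6)=205, T(7)=380, T(8)=688, T(9)=1273, T(10)=2341, T(11)=4302; answer 4302
Stage 3: B2 = 4302; c = 4302; squarings mod 1837: 489^1=489, 489^2=311, 489^4=1197, 489^8=1786, 489^16=764, 489^32=1367, 489^64=460, 489^128=345, 489^256=1457, 489^512=1114, 489^1024=1021, 489^2048=862, 489^4096=896; 489^4302 = 489^2 * 489^4 * 489^8 * 489^64 * 489^128 * 489^4096 = 586 (mod 1837); answer 586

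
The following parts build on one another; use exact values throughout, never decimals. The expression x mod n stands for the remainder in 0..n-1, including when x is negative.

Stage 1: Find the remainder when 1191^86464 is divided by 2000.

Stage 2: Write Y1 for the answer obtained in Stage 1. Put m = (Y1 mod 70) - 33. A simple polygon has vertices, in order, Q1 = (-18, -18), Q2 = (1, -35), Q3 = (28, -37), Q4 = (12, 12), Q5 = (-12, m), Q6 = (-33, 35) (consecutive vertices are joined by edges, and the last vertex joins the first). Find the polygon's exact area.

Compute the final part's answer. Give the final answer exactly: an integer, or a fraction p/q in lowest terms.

Stage 1: squarings mod 2000: 1191^1=1191, 1191^2=481, 1191^4=1361, 1191^8=321, 1191^16=1041, 1191^32=1681, 1191^64=1761, 1191^128=1121, 1191^256=641, 1191^512=881, 1191^1024=161, 1191^2048=1921, 1191^4096=241, 1191^8192=81, 1191^16384=561, 1191^32768=721, 1191^65536=1841; 1191^86464 = 1191^64 * 1191^128 * 1191^256 * 1191^4096 * 1191^16384 * 1191^65536 = 1761 (mod 2000); answer 1761
Stage 2: Y1 = 1761; m = -22; cross terms: (-18*-35 - 1*-18)=648, (1*-37 - 28*-35)=943, (28*12 - 12*-37)=780, (12*-22 - -12*12)=-120, (-12*35 - -33*-22)=-1146, (-33*-18 - -18*35)=1224; twice the area = |2329| = 2329; area = 2329/2; answer 2329/2

2329/2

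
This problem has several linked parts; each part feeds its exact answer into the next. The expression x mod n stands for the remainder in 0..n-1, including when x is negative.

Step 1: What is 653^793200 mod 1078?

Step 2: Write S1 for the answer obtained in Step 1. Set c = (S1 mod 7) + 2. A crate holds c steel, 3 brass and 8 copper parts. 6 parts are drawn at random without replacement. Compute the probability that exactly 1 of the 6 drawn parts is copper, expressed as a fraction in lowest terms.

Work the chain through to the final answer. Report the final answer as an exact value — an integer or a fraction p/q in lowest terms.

16/1001

Step 1: squarings mod 1078: 653^1=653, 653^2=599, 653^4=905, 653^8=823, 653^16=345, 653^32=445, 653^64=751, 653^128=207, 653^256=807, 653^512=137, 653^1024=443, 653^2048=53, 653^4096=653, 653^8192=599, 653^16384=905, 653^32768=823, 653^65536=345, 653^131072=445, 653^262144=751, 653^524288=207; 653^793200 = 653^16 * 653^32 * 653^64 * 653^512 * 653^2048 * 653^4096 * 653^262144 * 653^524288 = 771 (mod 1078); answer 771
Step 2: S1 = 771; c = 3; total draws C(14,6) = 3003; favorable C(8,1)*C(6,5) = 48; P = 16/1001; answer 16/1001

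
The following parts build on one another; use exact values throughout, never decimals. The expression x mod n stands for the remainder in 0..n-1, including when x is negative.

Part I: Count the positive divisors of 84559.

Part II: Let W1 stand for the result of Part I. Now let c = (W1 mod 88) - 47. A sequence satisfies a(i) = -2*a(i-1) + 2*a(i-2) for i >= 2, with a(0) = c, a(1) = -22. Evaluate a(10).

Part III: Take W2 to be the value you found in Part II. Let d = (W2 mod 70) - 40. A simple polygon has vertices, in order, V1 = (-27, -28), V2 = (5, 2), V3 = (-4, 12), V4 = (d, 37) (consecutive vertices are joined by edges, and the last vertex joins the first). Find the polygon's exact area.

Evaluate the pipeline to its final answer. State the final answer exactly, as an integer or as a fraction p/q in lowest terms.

1165/2

Part I: 84559 is prime, so its only divisors are 1 and 84559; count = 2; answer 2
Part II: W1 = 2; c = -45; a(2) = -2*(-22) + 2*(-45) = -46; iterating: a(2)=-46, a(3)=48, a(4)=-188, a(5)=472, a(6)=-1320, a(7)=3584, a(8)=-9808, a(9)=26784, a(10)=-73184; answer -73184
Part III: W2 = -73184; d = -4; cross terms: (-27*2 - 5*-28)=86, (5*12 - -4*2)=68, (-4*37 - -4*12)=-100, (-4*-28 - -27*37)=1111; twice the area = |1165| = 1165; area = 1165/2; answer 1165/2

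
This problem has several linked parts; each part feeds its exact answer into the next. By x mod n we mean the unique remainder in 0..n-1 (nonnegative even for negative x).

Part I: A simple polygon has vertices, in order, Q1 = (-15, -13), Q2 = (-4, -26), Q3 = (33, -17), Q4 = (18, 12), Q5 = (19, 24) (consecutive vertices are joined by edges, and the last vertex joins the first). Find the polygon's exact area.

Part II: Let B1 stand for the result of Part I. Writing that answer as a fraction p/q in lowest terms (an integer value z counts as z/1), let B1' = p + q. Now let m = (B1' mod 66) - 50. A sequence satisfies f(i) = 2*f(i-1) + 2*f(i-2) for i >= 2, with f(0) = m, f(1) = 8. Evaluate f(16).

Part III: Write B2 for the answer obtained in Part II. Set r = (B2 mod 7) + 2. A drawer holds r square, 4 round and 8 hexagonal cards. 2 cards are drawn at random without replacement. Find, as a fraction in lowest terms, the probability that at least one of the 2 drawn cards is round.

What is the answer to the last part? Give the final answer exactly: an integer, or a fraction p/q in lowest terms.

Part I: cross terms: (-15*-26 - -4*-13)=338, (-4*-17 - 33*-26)=926, (33*12 - 18*-17)=702, (18*24 - 19*12)=204, (19*-13 - -15*24)=113; twice the area = |2283| = 2283; area = 2283/2; answer 2283/2
Part II: B1 = 2283/2; threaded value p + q = 2285; m = -9; f(2) = 2*(8) + 2*(-9) = -2; iterating: f(2)=-2, f(3)=12, f(4)=20, f(5)=64, f(6)=168, f(7)=464, f(8)=1264, f(9)=3456, f(10)=9440, f(11)=25792, f(12)=70464, f(13)=192512, f(14)=525952, f(15)=1436928, f(16)=3925760; answer 3925760
Part III: B2 = 3925760; r = 8; total draws C(20,2) = 190; complement C(16,2) = 120; favorable 190 - 120 = 70; P = 7/19; answer 7/19

7/19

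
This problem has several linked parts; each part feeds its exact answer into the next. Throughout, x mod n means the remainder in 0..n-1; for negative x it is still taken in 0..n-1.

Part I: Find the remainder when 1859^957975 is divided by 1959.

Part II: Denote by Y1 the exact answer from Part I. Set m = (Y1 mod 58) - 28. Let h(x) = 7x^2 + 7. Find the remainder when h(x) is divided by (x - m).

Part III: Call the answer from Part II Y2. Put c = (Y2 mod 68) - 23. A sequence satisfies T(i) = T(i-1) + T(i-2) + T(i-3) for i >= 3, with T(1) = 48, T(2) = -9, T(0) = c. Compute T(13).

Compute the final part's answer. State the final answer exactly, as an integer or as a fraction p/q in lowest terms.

Part I: squarings mod 1959: 1859^1=1859, 1859^2=205, 1859^4=886, 1859^8=1396, 1859^16=1570, 1859^32=478, 1859^64=1240, 1859^128=1744, 1859^256=1168, 1859^512=760, 1859^1024=1654, 1859^2048=952, 1859^4096=1246, 1859^8192=988, 1859^16384=562, 1859^32768=445, 1859^65536=166, 1859^131072=130, 1859^262144=1228, 1859^524288=1513; 1859^957975 = 1859^1 * 1859^2 * 1859^4 * 1859^16 * 1859^512 * 1859^1024 * 1859^2048 * 1859^4096 * 1859^32768 * 1859^131072 * 1859^262144 * 1859^524288 = 401 (mod 1959); answer 401
Part II: Y1 = 401; m = 25; remainder = value at the root: 7*(25)^2 + 7 = (4375) + (7) = 4382; answer 4382
Part III: Y2 = 4382; c = 7; T(3) = 1*(-9) + 1*(48) + 1*(7) = 46; iterating: T(3)=46, T(4)=85, T(5)=122, T(6)=253, T(7)=460, T(8)=835, T(9)=1548, T(10)=2843, T(11)=5226, T(12)=9617, T(13)=17686; answer 17686

17686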